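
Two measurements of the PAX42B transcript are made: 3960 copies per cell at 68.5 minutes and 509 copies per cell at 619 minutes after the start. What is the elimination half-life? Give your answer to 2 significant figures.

Over Δt = 619 − 68.5 = 550.5 minutes, the level fell by a factor of 3960/509 ≈ 7.78.
n = log₂(7.78) ≈ 2.9598 half-lives, so t½ = 550.5/2.9598 ≈ 185.99 minutes.

190 minutes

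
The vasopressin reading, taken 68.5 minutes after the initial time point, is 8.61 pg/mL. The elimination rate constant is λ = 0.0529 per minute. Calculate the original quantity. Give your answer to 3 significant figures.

323 pg/mL

t½ = ln 2 / λ = 0.69315 / 0.0529 ≈ 13.103 minutes.
Number of half-lives elapsed: n = 68.5/13.103 ≈ 5.2278.
A₀ = A × 2^n = 8.61 × 2^5.2278 = 8.61 × 37.474 ≈ 322.65 pg/mL.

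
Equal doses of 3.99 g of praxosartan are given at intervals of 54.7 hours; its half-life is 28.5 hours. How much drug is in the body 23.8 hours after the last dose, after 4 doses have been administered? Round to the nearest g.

3 g

The 4 doses were given 187.9, 133.2, 78.5, 23.8 hours ago.
Total = 3.99·(1/2)^(187.9/28.5) + 3.99·(1/2)^(133.2/28.5) + 3.99·(1/2)^(78.5/28.5) + 3.99·(1/2)^(23.8/28.5)
      = 0.041332 + 0.15633 + 0.59132 + 2.2366 ≈ 3.0256 g.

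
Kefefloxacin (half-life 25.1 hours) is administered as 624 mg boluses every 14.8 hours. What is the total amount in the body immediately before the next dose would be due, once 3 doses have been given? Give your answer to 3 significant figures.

873 mg

The 3 doses were given 44.4, 29.6, 14.8 hours ago.
Total = 624·(1/2)^(44.4/25.1) + 624·(1/2)^(29.6/25.1) + 624·(1/2)^(14.8/25.1)
      = 183.1 + 275.54 + 414.65 ≈ 873.29 mg.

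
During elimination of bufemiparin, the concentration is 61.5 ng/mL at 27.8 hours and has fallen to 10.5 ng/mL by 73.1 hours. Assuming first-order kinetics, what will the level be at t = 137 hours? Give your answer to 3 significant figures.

Over Δt = 73.1 − 27.8 = 45.3 hours, the level fell by a factor of 61.5/10.5 ≈ 5.8571.
n = log₂(5.8571) ≈ 2.5502 half-lives, so t½ = 45.3/2.5502 ≈ 17.763 hours.
From t = 73.1 to t = 137: 10.5 × (1/2)^((137−73.1)/17.763) ≈ 0.86755 ng/mL.

0.868 ng/mL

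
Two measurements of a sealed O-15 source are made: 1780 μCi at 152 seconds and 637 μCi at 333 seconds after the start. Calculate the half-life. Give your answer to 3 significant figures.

122 seconds

Over Δt = 333 − 152 = 181 seconds, the level fell by a factor of 1780/637 ≈ 2.7943.
n = log₂(2.7943) ≈ 1.4825 half-lives, so t½ = 181/1.4825 ≈ 122.09 seconds.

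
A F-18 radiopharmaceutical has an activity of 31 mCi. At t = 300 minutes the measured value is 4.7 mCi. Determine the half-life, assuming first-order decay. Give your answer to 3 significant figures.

A/A₀ = 4.7/31 ≈ 0.15161.
n = log₂(6.5957) ≈ 2.7215 half-lives elapsed in 300 minutes.
t½ = 300/2.7215 ≈ 110.23 minutes.

110 minutes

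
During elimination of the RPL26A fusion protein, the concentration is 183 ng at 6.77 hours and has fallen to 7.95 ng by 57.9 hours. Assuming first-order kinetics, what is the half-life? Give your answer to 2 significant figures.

Over Δt = 57.9 − 6.77 = 51.13 hours, the level fell by a factor of 183/7.95 ≈ 23.019.
n = log₂(23.019) ≈ 4.5247 half-lives, so t½ = 51.13/4.5247 ≈ 11.3 hours.

11 hours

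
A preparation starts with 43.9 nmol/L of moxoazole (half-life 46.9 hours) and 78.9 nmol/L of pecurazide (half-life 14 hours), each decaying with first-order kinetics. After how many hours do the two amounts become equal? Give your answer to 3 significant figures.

16.9 hours

Set 43.9·(1/2)^(t/46.9) = 78.9·(1/2)^(t/14).
Taking log₂: log₂(43.9/78.9) = t·(1/46.9 − 1/14).
log₂(0.5564) = -0.8458; 1/46.9 − 1/14 = -0.050107.
t = -0.8458 / -0.050107 ≈ 16.88 hours.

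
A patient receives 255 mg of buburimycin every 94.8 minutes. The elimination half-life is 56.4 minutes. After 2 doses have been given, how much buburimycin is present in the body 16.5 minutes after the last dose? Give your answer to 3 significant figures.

The 2 doses were given 111.3, 16.5 minutes ago.
Total = 255·(1/2)^(111.3/56.4) + 255·(1/2)^(16.5/56.4)
      = 64.936 + 208.2 ≈ 273.13 mg.

273 mg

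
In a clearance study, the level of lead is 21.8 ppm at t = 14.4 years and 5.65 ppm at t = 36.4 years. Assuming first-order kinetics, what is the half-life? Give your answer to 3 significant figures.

11.3 years

Over Δt = 36.4 − 14.4 = 22 years, the level fell by a factor of 21.8/5.65 ≈ 3.8584.
n = log₂(3.8584) ≈ 1.948 half-lives, so t½ = 22/1.948 ≈ 11.294 years.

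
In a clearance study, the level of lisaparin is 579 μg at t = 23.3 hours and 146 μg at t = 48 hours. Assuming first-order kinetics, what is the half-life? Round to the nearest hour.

12 hours

Over Δt = 48 − 23.3 = 24.7 hours, the level fell by a factor of 579/146 ≈ 3.9658.
n = log₂(3.9658) ≈ 1.9876 half-lives, so t½ = 24.7/1.9876 ≈ 12.427 hours.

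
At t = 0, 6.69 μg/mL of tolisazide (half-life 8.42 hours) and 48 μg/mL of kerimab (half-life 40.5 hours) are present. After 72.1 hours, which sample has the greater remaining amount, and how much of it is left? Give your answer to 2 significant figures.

tolisazide: 6.69 × (1/2)^8.5629 ≈ 0.01769 μg/mL.
kerimab: 48 × (1/2)^1.7802 ≈ 13.974 μg/mL.
Kerimab has more remaining, at ≈ 13.974 μg/mL.

kerimab, 14 μg/mL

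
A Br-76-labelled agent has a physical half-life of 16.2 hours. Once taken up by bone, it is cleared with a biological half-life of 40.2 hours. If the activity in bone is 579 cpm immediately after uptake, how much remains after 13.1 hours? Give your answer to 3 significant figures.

1/t_eff = 1/t_phys + 1/t_biol = 1/16.2 + 1/40.2 = 0.086604 per hour.
t_eff = 16.2 × 40.2 / (16.2 + 40.2) ≈ 11.547 hours.
Remaining = 579 × (1/2)^(13.1/11.547) = 579 × (1/2)^1.1345 ≈ 263.73 cpm.

264 cpm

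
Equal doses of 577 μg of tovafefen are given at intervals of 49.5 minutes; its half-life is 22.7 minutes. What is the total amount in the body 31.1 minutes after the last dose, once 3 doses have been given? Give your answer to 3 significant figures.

283 μg

The 3 doses were given 130.1, 80.6, 31.1 minutes ago.
Total = 577·(1/2)^(130.1/22.7) + 577·(1/2)^(80.6/22.7) + 577·(1/2)^(31.1/22.7)
      = 10.861 + 49.24 + 223.23 ≈ 283.33 μg.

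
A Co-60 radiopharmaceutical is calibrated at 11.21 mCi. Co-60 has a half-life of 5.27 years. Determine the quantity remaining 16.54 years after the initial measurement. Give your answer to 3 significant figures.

1.27 mCi

Number of half-lives: n = 16.54/5.27 ≈ 3.1385.
Remaining = 11.21 × (1/2)^3.1385 = 11.21 × 0.11356 ≈ 1.273 mCi.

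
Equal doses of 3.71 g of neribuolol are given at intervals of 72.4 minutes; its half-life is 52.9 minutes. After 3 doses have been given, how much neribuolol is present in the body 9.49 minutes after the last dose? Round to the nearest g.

5 g

The 3 doses were given 154.29, 81.89, 9.49 minutes ago.
Total = 3.71·(1/2)^(154.29/52.9) + 3.71·(1/2)^(81.89/52.9) + 3.71·(1/2)^(9.49/52.9)
      = 0.49134 + 1.2687 + 3.2762 ≈ 5.0363 g.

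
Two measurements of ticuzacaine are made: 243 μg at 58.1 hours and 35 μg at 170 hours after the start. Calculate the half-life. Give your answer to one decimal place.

40.0 hours

Over Δt = 170 − 58.1 = 111.9 hours, the level fell by a factor of 243/35 ≈ 6.9429.
n = log₂(6.9429) ≈ 2.7955 half-lives, so t½ = 111.9/2.7955 ≈ 40.028 hours.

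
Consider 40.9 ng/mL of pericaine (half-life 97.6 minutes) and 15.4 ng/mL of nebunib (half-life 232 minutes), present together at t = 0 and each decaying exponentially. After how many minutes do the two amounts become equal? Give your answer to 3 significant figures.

Set 40.9·(1/2)^(t/97.6) = 15.4·(1/2)^(t/232).
Taking log₂: log₂(40.9/15.4) = t·(1/97.6 − 1/232).
log₂(2.6558) = 1.4092; 1/97.6 − 1/232 = 0.0059356.
t = 1.4092 / 0.0059356 ≈ 237.41 minutes.

237 minutes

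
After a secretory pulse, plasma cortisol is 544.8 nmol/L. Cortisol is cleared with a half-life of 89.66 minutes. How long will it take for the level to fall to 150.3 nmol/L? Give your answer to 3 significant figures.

167 minutes

Fraction remaining = 150.3/544.8 ≈ 0.27588.
n = log₂(544.8/150.3) = ln(3.6248)/ln 2 ≈ 1.8579 half-lives.
t = n × t½ = 1.8579 × 89.66 ≈ 166.58 minutes.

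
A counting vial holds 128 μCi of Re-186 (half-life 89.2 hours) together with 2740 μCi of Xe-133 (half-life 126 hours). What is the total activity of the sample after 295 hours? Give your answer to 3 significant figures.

Re-186: 128 × (1/2)^(295/89.2) = 128 × (1/2)^3.3072 ≈ 12.932 μCi.
Xe-133: 2740 × (1/2)^(295/126) = 2740 × (1/2)^2.3413 ≈ 540.7 μCi.
Total = 12.932 + 540.7 ≈ 553.63 μCi.

554 μCi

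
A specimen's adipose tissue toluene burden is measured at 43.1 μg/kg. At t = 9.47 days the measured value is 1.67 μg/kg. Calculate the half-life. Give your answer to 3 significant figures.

2.02 days

A/A₀ = 1.67/43.1 ≈ 0.038747.
n = log₂(25.808) ≈ 4.6898 half-lives elapsed in 9.47 days.
t½ = 9.47/4.6898 ≈ 2.0193 days.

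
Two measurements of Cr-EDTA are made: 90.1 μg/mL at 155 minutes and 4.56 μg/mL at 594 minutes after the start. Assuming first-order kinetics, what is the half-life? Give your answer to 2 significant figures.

100 minutes

Over Δt = 594 − 155 = 439 minutes, the level fell by a factor of 90.1/4.56 ≈ 19.759.
n = log₂(19.759) ≈ 4.3044 half-lives, so t½ = 439/4.3044 ≈ 101.99 minutes.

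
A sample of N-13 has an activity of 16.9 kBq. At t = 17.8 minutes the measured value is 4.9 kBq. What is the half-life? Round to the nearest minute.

10 minutes

A/A₀ = 4.9/16.9 ≈ 0.28994.
n = log₂(3.449) ≈ 1.7862 half-lives elapsed in 17.8 minutes.
t½ = 17.8/1.7862 ≈ 9.9655 minutes.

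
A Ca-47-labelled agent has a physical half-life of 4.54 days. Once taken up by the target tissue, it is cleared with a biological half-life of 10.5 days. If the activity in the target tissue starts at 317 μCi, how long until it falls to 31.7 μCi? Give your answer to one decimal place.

10.5 days

1/t_eff = 1/t_phys + 1/t_biol = 1/4.54 + 1/10.5 = 0.3155 per day.
t_eff = 4.54 × 10.5 / (4.54 + 10.5) ≈ 3.1695 days.
n = log₂(317/31.7) ≈ 3.3219; t = 3.3219 × 3.1695 ≈ 10.529 days.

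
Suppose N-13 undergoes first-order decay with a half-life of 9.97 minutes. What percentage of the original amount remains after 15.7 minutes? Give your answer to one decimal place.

n = 15.7/9.97 ≈ 1.5747 half-lives.
Fraction remaining = (1/2)^1.5747 ≈ 0.33571, i.e. 33.571%.

33.6%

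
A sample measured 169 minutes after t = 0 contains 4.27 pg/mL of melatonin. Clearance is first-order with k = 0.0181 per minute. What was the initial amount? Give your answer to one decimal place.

91.0 pg/mL

t½ = ln 2 / k = 0.69315 / 0.0181 ≈ 38.295 minutes.
Number of half-lives elapsed: n = 169/38.295 ≈ 4.4131.
A₀ = A × 2^n = 4.27 × 2^4.4131 = 4.27 × 21.304 ≈ 90.969 pg/mL.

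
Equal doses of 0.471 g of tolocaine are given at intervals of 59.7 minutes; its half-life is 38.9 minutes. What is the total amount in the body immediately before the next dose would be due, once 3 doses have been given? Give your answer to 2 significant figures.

The 3 doses were given 179.1, 119.4, 59.7 minutes ago.
Total = 0.471·(1/2)^(179.1/38.9) + 0.471·(1/2)^(119.4/38.9) + 0.471·(1/2)^(59.7/38.9)
      = 0.019366 + 0.05611 + 0.16257 ≈ 0.23804 g.

0.24 g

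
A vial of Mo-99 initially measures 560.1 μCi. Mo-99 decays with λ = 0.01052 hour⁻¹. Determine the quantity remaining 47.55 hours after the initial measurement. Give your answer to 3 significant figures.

340 μCi

t½ = ln 2 / λ = 0.69315 / 0.01052 ≈ 65.889 hours.
Number of half-lives: n = 47.55/65.889 ≈ 0.72167.
Remaining = 560.1 × (1/2)^0.72167 = 560.1 × 0.60639 ≈ 339.64 μCi.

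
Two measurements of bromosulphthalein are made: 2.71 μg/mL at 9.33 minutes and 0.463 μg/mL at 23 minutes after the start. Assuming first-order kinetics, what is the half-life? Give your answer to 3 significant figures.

5.36 minutes

Over Δt = 23 − 9.33 = 13.67 minutes, the level fell by a factor of 2.71/0.463 ≈ 5.8531.
n = log₂(5.8531) ≈ 2.5492 half-lives, so t½ = 13.67/2.5492 ≈ 5.3624 minutes.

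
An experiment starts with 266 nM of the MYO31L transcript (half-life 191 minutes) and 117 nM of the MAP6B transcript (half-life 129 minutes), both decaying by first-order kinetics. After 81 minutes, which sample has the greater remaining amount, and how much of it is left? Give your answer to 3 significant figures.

MYO31L transcript, 198 nM

MYO31L transcript: 266 × (1/2)^0.42408 ≈ 198.25 nM.
MAP6B transcript: 117 × (1/2)^0.62791 ≈ 75.712 nM.
MYO31L transcript has more remaining, at ≈ 198.25 nM.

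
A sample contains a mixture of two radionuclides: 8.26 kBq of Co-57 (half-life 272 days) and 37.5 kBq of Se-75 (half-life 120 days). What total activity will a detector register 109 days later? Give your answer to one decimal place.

Co-57: 8.26 × (1/2)^(109/272) = 8.26 × (1/2)^0.40074 ≈ 6.2567 kBq.
Se-75: 37.5 × (1/2)^(109/120) = 37.5 × (1/2)^0.90833 ≈ 19.98 kBq.
Total = 6.2567 + 19.98 ≈ 26.237 kBq.

26.2 kBq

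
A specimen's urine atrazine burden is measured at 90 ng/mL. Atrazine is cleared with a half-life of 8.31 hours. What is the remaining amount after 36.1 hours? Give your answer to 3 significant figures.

4.43 ng/mL

Number of half-lives: n = 36.1/8.31 ≈ 4.3442.
Remaining = 90 × (1/2)^4.3442 = 90 × 0.049235 ≈ 4.4312 ng/mL.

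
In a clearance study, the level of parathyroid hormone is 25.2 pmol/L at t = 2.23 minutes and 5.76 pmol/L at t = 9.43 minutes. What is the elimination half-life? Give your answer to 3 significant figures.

Over Δt = 9.43 − 2.23 = 7.2 minutes, the level fell by a factor of 25.2/5.76 ≈ 4.375.
n = log₂(4.375) ≈ 2.1293 half-lives, so t½ = 7.2/2.1293 ≈ 3.3814 minutes.

3.38 minutes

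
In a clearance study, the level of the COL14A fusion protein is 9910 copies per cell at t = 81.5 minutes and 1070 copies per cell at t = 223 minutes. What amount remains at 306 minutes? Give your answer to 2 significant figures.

290 copies per cell

Over Δt = 223 − 81.5 = 141.5 minutes, the level fell by a factor of 9910/1070 ≈ 9.2617.
n = log₂(9.2617) ≈ 3.2113 half-lives, so t½ = 141.5/3.2113 ≈ 44.064 minutes.
From t = 223 to t = 306: 1070 × (1/2)^((306−223)/44.064) ≈ 289.97 copies per cell.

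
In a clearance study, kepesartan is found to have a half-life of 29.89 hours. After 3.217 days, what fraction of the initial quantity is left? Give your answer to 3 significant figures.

0.167

3.217 days = 77.208 hours.
n = 77.208/29.89 ≈ 2.5831 half-lives.
Fraction remaining = (1/2)^2.5831 ≈ 0.16689.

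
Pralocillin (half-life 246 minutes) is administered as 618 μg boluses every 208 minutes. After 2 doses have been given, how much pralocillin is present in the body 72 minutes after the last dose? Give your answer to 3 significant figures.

The 2 doses were given 280, 72 minutes ago.
Total = 618·(1/2)^(280/246) + 618·(1/2)^(72/246)
      = 280.77 + 504.52 ≈ 785.3 μg.

785 μg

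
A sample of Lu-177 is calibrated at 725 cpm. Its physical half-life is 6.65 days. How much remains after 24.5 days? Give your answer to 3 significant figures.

Number of half-lives: n = 24.5/6.65 ≈ 3.6842.
Remaining = 725 × (1/2)^3.6842 = 725 × 0.077793 ≈ 56.4 cpm.

56.4 cpm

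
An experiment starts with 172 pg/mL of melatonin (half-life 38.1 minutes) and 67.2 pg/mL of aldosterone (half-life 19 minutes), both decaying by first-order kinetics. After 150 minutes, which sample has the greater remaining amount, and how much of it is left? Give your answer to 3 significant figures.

melatonin: 172 × (1/2)^3.937 ≈ 11.23 pg/mL.
aldosterone: 67.2 × (1/2)^7.8947 ≈ 0.28237 pg/mL.
Melatonin has more remaining, at ≈ 11.23 pg/mL.

melatonin, 11.2 pg/mL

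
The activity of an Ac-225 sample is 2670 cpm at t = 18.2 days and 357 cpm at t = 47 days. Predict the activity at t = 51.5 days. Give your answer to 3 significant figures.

261 cpm

Over Δt = 47 − 18.2 = 28.8 days, the level fell by a factor of 2670/357 ≈ 7.479.
n = log₂(7.479) ≈ 2.9028 half-lives, so t½ = 28.8/2.9028 ≈ 9.9213 days.
From t = 47 to t = 51.5: 357 × (1/2)^((51.5−47)/9.9213) ≈ 260.69 cpm.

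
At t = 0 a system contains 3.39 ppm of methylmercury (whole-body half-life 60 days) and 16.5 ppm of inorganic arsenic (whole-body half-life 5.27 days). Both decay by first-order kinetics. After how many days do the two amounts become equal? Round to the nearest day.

Set 3.39·(1/2)^(t/60) = 16.5·(1/2)^(t/5.27).
Taking log₂: log₂(3.39/16.5) = t·(1/60 − 1/5.27).
log₂(0.20545) = -2.2831; 1/60 − 1/5.27 = -0.17309.
t = -2.2831 / -0.17309 ≈ 13.191 days.

13 days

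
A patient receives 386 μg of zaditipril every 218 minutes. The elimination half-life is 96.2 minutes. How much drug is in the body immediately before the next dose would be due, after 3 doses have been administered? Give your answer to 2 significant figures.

The 3 doses were given 654, 436, 218 minutes ago.
Total = 386·(1/2)^(654/96.2) + 386·(1/2)^(436/96.2) + 386·(1/2)^(218/96.2)
      = 3.468 + 16.682 + 80.245 ≈ 100.4 μg.

100 μg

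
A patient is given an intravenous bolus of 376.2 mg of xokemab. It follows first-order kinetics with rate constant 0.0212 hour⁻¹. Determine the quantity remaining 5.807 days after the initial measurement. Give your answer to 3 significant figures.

t½ = ln 2 / λ = 0.69315 / 0.0212 ≈ 32.696 hours.
Convert the elapsed time: 5.807 days = 139.368 hours.
Number of half-lives: n = 139.368/32.696 ≈ 4.2626.
Remaining = 376.2 × (1/2)^4.2626 = 376.2 × 0.052099 ≈ 19.6 mg.

19.6 mg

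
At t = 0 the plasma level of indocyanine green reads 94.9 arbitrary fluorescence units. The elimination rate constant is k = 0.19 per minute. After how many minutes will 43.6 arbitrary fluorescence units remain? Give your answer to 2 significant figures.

4.1 minutes

t½ = ln 2 / k = 0.69315 / 0.19 ≈ 3.6481 minutes.
Fraction remaining = 43.6/94.9 ≈ 0.45943.
n = log₂(94.9/43.6) = ln(2.1766)/ln 2 ≈ 1.1221 half-lives.
t = n × t½ = 1.1221 × 3.6481 ≈ 4.0935 minutes.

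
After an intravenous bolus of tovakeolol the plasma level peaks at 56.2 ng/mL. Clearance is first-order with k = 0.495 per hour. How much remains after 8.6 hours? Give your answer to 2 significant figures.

t½ = ln 2 / k = 0.69315 / 0.495 ≈ 1.4003 hours.
Number of half-lives: n = 8.6/1.4003 ≈ 6.1416.
Remaining = 56.2 × (1/2)^6.1416 = 56.2 × 0.014165 ≈ 0.79606 ng/mL.

0.80 ng/mL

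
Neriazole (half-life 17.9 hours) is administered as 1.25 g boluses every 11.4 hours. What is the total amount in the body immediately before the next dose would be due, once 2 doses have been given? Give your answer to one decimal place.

The 2 doses were given 22.8, 11.4 hours ago.
Total = 1.25·(1/2)^(22.8/17.9) + 1.25·(1/2)^(11.4/17.9)
      = 0.51698 + 0.80388 ≈ 1.3209 g.

1.3 g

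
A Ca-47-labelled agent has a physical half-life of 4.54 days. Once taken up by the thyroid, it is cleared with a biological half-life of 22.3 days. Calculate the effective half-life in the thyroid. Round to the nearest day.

4 days

1/t_eff = 1/t_phys + 1/t_biol = 1/4.54 + 1/22.3 = 0.26511 per day.
t_eff = 4.54 × 22.3 / (4.54 + 22.3) ≈ 3.7721 days.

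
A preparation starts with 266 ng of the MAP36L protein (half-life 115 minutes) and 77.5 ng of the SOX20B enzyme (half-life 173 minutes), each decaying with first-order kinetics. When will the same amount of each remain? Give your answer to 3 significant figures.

610 minutes

Set 266·(1/2)^(t/115) = 77.5·(1/2)^(t/173).
Taking log₂: log₂(266/77.5) = t·(1/115 − 1/173).
log₂(3.4323) = 1.7792; 1/115 − 1/173 = 0.0029153.
t = 1.7792 / 0.0029153 ≈ 610.28 minutes.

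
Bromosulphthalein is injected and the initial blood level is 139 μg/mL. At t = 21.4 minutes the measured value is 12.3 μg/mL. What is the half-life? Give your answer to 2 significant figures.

A/A₀ = 12.3/139 ≈ 0.088489.
n = log₂(11.301) ≈ 3.4984 half-lives elapsed in 21.4 minutes.
t½ = 21.4/3.4984 ≈ 6.1172 minutes.

6.1 minutes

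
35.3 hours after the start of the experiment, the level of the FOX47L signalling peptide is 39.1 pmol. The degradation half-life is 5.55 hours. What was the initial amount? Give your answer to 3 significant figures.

3210 pmol

Number of half-lives elapsed: n = 35.3/5.55 ≈ 6.3604.
A₀ = A × 2^n = 39.1 × 2^6.3604 = 39.1 × 82.16 ≈ 3212.4 pmol.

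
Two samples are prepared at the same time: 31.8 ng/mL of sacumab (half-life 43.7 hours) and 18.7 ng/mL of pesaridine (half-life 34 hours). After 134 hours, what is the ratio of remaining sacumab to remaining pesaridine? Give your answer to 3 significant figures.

3.12

sacumab: 31.8 × (1/2)^(134/43.7) = 31.8 × (1/2)^3.0664 ≈ 3.7963 ng/mL.
pesaridine: 18.7 × (1/2)^(134/34) = 18.7 × (1/2)^3.9412 ≈ 1.2174 ng/mL.
Ratio ≈ 3.7963 / 1.2174 ≈ 3.1184.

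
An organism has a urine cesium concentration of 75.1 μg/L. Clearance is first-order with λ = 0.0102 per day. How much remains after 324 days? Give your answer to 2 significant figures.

2.8 μg/L

t½ = ln 2 / λ = 0.69315 / 0.0102 ≈ 67.956 days.
Number of half-lives: n = 324/67.956 ≈ 4.7678.
Remaining = 75.1 × (1/2)^4.7678 = 75.1 × 0.036707 ≈ 2.7567 μg/L.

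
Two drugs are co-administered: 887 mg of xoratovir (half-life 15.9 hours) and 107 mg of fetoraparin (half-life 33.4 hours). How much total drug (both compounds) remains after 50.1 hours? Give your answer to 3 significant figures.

xoratovir: 887 × (1/2)^(50.1/15.9) = 887 × (1/2)^3.1509 ≈ 99.861 mg.
fetoraparin: 107 × (1/2)^(50.1/33.4) = 107 × (1/2)^1.5 ≈ 37.83 mg.
Total = 99.861 + 37.83 ≈ 137.69 mg.

138 mg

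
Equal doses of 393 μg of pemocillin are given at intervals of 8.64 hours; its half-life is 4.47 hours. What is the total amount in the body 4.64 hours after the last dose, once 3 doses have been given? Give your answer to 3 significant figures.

255 μg

The 3 doses were given 21.92, 13.28, 4.64 hours ago.
Total = 393·(1/2)^(21.92/4.47) + 393·(1/2)^(13.28/4.47) + 393·(1/2)^(4.64/4.47)
      = 13.128 + 50.125 + 191.39 ≈ 254.64 μg.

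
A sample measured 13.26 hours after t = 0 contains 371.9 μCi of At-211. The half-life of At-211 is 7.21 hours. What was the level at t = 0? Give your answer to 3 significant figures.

1330 μCi

Number of half-lives elapsed: n = 13.26/7.21 ≈ 1.8391.
A₀ = A × 2^n = 371.9 × 2^1.8391 = 371.9 × 3.5779 ≈ 1330.6 μCi.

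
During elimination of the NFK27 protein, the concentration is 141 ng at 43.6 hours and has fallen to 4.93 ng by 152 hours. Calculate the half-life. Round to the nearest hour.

22 hours

Over Δt = 152 − 43.6 = 108.4 hours, the level fell by a factor of 141/4.93 ≈ 28.6.
n = log₂(28.6) ≈ 4.838 half-lives, so t½ = 108.4/4.838 ≈ 22.406 hours.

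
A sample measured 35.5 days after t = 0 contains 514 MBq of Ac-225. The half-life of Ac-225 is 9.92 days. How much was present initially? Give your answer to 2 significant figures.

Number of half-lives elapsed: n = 35.5/9.92 ≈ 3.5786.
A₀ = A × 2^n = 514 × 2^3.5786 = 514 × 11.947 ≈ 6141 MBq.

6100 MBq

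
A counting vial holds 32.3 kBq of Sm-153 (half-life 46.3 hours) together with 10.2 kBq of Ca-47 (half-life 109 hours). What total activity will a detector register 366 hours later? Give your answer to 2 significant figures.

1.1 kBq

Sm-153: 32.3 × (1/2)^(366/46.3) = 32.3 × (1/2)^7.905 ≈ 0.13476 kBq.
Ca-47: 10.2 × (1/2)^(366/109) = 10.2 × (1/2)^3.3578 ≈ 0.99495 kBq.
Total = 0.13476 + 0.99495 ≈ 1.1297 kBq.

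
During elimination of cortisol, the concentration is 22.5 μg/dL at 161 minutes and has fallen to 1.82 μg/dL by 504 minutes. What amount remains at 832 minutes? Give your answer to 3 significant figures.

0.164 μg/dL

Over Δt = 504 − 161 = 343 minutes, the level fell by a factor of 22.5/1.82 ≈ 12.363.
n = log₂(12.363) ≈ 3.6279 half-lives, so t½ = 343/3.6279 ≈ 94.545 minutes.
From t = 504 to t = 832: 1.82 × (1/2)^((832−504)/94.545) ≈ 0.16433 μg/dL.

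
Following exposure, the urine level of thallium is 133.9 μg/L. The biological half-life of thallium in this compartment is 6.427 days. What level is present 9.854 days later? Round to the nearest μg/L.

Number of half-lives: n = 9.854/6.427 ≈ 1.5332.
Remaining = 133.9 × (1/2)^1.5332 = 133.9 × 0.34551 ≈ 46.263 μg/L.

46 μg/L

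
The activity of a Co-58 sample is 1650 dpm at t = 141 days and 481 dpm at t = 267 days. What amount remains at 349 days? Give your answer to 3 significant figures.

Over Δt = 267 − 141 = 126 days, the level fell by a factor of 1650/481 ≈ 3.4304.
n = log₂(3.4304) ≈ 1.7784 half-lives, so t½ = 126/1.7784 ≈ 70.852 days.
From t = 267 to t = 349: 481 × (1/2)^((349−267)/70.852) ≈ 215.65 dpm.

216 dpm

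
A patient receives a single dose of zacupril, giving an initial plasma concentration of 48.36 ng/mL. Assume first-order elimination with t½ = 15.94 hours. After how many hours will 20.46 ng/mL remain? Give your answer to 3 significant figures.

19.8 hours

Fraction remaining = 20.46/48.36 ≈ 0.42308.
n = log₂(48.36/20.46) = ln(2.3636)/ln 2 ≈ 1.241 half-lives.
t = n × t½ = 1.241 × 15.94 ≈ 19.782 hours.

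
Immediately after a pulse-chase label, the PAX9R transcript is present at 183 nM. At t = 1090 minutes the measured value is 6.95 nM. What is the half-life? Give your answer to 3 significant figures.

A/A₀ = 6.95/183 ≈ 0.037978.
n = log₂(26.331) ≈ 4.7187 half-lives elapsed in 1090 minutes.
t½ = 1090/4.7187 ≈ 231 minutes.

231 minutes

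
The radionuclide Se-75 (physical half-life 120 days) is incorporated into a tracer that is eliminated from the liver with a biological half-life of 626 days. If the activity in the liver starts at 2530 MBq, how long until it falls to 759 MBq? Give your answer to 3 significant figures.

175 days

1/t_eff = 1/t_phys + 1/t_biol = 1/120 + 1/626 = 0.0099308 per day.
t_eff = 120 × 626 / (120 + 626) ≈ 100.7 days.
n = log₂(2530/759) ≈ 1.737; t = 1.737 × 100.7 ≈ 174.91 days.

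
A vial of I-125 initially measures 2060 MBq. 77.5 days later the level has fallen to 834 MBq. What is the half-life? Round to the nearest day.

59 days

A/A₀ = 834/2060 ≈ 0.40485.
n = log₂(2.47) ≈ 1.3045 half-lives elapsed in 77.5 days.
t½ = 77.5/1.3045 ≈ 59.409 days.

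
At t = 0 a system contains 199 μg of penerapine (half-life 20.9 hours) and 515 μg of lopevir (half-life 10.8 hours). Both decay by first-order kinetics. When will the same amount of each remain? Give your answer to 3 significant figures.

30.7 hours

Set 199·(1/2)^(t/20.9) = 515·(1/2)^(t/10.8).
Taking log₂: log₂(199/515) = t·(1/20.9 − 1/10.8).
log₂(0.38641) = -1.3718; 1/20.9 − 1/10.8 = -0.044746.
t = -1.3718 / -0.044746 ≈ 30.658 hours.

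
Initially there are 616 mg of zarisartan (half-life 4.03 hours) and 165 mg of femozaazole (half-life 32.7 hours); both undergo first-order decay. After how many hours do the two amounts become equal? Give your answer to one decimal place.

Set 616·(1/2)^(t/4.03) = 165·(1/2)^(t/32.7).
Taking log₂: log₂(616/165) = t·(1/4.03 − 1/32.7).
log₂(3.7333) = 1.9005; 1/4.03 − 1/32.7 = 0.21756.
t = 1.9005 / 0.21756 ≈ 8.7354 hours.

8.7 hours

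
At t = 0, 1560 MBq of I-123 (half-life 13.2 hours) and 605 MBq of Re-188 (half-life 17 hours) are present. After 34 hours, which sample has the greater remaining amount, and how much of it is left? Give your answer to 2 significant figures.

I-123: 1560 × (1/2)^2.5758 ≈ 261.66 MBq.
Re-188: 605 × (1/2)^2 ≈ 151.25 MBq.
I-123 has more remaining, at ≈ 261.66 MBq.

I-123, 260 MBq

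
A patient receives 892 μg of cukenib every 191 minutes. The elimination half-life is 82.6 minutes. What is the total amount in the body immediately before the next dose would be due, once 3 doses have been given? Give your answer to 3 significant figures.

223 μg

The 3 doses were given 573, 382, 191 minutes ago.
Total = 892·(1/2)^(573/82.6) + 892·(1/2)^(382/82.6) + 892·(1/2)^(191/82.6)
      = 7.2796 + 36.157 + 179.59 ≈ 223.03 μg.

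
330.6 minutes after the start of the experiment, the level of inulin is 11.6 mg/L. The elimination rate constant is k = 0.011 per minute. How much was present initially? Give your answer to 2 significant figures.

440 mg/L

t½ = ln 2 / k = 0.69315 / 0.011 ≈ 63.013 minutes.
Number of half-lives elapsed: n = 330.6/63.013 ≈ 5.2465.
A₀ = A × 2^n = 11.6 × 2^5.2465 = 11.6 × 37.963 ≈ 440.37 mg/L.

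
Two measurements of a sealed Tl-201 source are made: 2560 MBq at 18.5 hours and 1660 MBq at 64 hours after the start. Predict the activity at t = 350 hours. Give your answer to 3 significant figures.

109 MBq

Over Δt = 64 − 18.5 = 45.5 hours, the level fell by a factor of 2560/1660 ≈ 1.5422.
n = log₂(1.5422) ≈ 0.62496 half-lives, so t½ = 45.5/0.62496 ≈ 72.805 hours.
From t = 64 to t = 350: 1660 × (1/2)^((350−64)/72.805) ≈ 109.03 MBq.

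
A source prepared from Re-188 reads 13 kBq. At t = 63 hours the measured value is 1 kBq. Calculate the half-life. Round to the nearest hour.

A/A₀ = 1/13 ≈ 0.076923.
n = log₂(13) ≈ 3.7004 half-lives elapsed in 63 hours.
t½ = 63/3.7004 ≈ 17.025 hours.

17 hours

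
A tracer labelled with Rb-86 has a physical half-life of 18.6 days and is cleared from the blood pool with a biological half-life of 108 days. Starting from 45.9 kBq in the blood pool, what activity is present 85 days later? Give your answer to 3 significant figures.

1.12 kBq

1/t_eff = 1/t_phys + 1/t_biol = 1/18.6 + 1/108 = 0.063023 per day.
t_eff = 18.6 × 108 / (18.6 + 108) ≈ 15.867 days.
Remaining = 45.9 × (1/2)^(85/15.867) = 45.9 × (1/2)^5.3569 ≈ 1.12 kBq.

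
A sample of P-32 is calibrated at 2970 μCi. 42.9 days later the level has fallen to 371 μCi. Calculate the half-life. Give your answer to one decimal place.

A/A₀ = 371/2970 ≈ 0.12492.
n = log₂(8.0054) ≈ 3.001 half-lives elapsed in 42.9 days.
t½ = 42.9/3.001 ≈ 14.295 days.

14.3 days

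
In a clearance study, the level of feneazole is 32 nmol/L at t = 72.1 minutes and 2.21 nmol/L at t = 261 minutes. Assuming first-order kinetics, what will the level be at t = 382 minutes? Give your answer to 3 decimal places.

Over Δt = 261 − 72.1 = 188.9 minutes, the level fell by a factor of 32/2.21 ≈ 14.48.
n = log₂(14.48) ≈ 3.856 half-lives, so t½ = 188.9/3.856 ≈ 48.989 minutes.
From t = 261 to t = 382: 2.21 × (1/2)^((382−261)/48.989) ≈ 0.3989 nmol/L.

0.399 nmol/L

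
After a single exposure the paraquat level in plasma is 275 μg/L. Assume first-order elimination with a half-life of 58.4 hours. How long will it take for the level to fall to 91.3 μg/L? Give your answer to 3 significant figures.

Fraction remaining = 91.3/275 ≈ 0.332.
n = log₂(275/91.3) = ln(3.012)/ln 2 ≈ 1.5907 half-lives.
t = n × t½ = 1.5907 × 58.4 ≈ 92.899 hours.

92.9 hours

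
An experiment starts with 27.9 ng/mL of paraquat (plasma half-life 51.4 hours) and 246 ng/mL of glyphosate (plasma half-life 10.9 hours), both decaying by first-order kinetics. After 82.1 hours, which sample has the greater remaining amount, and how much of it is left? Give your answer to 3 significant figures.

paraquat, 9.22 ng/mL

paraquat: 27.9 × (1/2)^1.5973 ≈ 9.221 ng/mL.
glyphosate: 246 × (1/2)^7.5321 ≈ 1.3291 ng/mL.
Paraquat has more remaining, at ≈ 9.221 ng/mL.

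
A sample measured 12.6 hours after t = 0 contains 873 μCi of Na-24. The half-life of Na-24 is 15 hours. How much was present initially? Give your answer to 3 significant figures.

Number of half-lives elapsed: n = 12.6/15 ≈ 0.84.
A₀ = A × 2^n = 873 × 2^0.84 = 873 × 1.7901 ≈ 1562.7 μCi.

1560 μCi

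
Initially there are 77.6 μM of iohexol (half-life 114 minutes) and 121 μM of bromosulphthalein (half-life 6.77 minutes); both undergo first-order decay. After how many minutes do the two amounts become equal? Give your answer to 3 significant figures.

4.61 minutes

Set 77.6·(1/2)^(t/114) = 121·(1/2)^(t/6.77).
Taking log₂: log₂(77.6/121) = t·(1/114 − 1/6.77).
log₂(0.64132) = -0.64088; 1/114 − 1/6.77 = -0.13894.
t = -0.64088 / -0.13894 ≈ 4.6127 minutes.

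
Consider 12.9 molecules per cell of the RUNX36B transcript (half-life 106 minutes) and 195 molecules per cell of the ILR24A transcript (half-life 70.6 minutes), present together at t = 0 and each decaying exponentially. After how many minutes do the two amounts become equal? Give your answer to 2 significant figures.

830 minutes

Set 12.9·(1/2)^(t/106) = 195·(1/2)^(t/70.6).
Taking log₂: log₂(12.9/195) = t·(1/106 − 1/70.6).
log₂(0.066154) = -3.918; 1/106 − 1/70.6 = -0.0047303.
t = -3.918 / -0.0047303 ≈ 828.28 minutes.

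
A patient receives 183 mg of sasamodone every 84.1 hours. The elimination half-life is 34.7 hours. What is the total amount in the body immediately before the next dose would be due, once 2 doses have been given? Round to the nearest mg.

40 mg

The 2 doses were given 168.2, 84.1 hours ago.
Total = 183·(1/2)^(168.2/34.7) + 183·(1/2)^(84.1/34.7)
      = 6.3574 + 34.109 ≈ 40.466 mg.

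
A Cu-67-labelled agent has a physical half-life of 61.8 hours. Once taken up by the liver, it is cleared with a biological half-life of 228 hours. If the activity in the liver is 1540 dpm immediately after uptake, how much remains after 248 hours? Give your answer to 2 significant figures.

45 dpm

1/t_eff = 1/t_phys + 1/t_biol = 1/61.8 + 1/228 = 0.020567 per hour.
t_eff = 61.8 × 228 / (61.8 + 228) ≈ 48.621 hours.
Remaining = 1540 × (1/2)^(248/48.621) = 1540 × (1/2)^5.1007 ≈ 44.882 dpm.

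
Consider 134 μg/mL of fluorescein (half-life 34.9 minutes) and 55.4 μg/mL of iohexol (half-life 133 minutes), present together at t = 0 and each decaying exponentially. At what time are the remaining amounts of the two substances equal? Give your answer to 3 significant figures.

Set 134·(1/2)^(t/34.9) = 55.4·(1/2)^(t/133).
Taking log₂: log₂(134/55.4) = t·(1/34.9 − 1/133).
log₂(2.4188) = 1.2743; 1/34.9 − 1/133 = 0.021134.
t = 1.2743 / 0.021134 ≈ 60.294 minutes.

60.3 minutes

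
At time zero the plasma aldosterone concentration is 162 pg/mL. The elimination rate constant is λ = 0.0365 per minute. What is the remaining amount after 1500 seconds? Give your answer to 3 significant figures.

65.0 pg/mL

t½ = ln 2 / λ = 0.69315 / 0.0365 ≈ 18.99 minutes.
Convert the elapsed time: 1500 seconds = 25 minutes.
Number of half-lives: n = 25/18.99 ≈ 1.3165.
Remaining = 162 × (1/2)^1.3165 = 162 × 0.40152 ≈ 65.046 pg/mL.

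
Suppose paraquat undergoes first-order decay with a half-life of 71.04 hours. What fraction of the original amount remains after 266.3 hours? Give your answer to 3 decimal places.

0.074

n = 266.3/71.04 ≈ 3.7486 half-lives.
Fraction remaining = (1/2)^3.7486 ≈ 0.074398.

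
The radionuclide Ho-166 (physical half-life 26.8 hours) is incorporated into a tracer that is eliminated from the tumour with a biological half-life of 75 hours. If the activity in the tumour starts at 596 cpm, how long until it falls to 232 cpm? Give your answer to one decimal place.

1/t_eff = 1/t_phys + 1/t_biol = 1/26.8 + 1/75 = 0.050647 per hour.
t_eff = 26.8 × 75 / (26.8 + 75) ≈ 19.745 hours.
n = log₂(596/232) ≈ 1.3612; t = 1.3612 × 19.745 ≈ 26.876 hours.

26.9 hours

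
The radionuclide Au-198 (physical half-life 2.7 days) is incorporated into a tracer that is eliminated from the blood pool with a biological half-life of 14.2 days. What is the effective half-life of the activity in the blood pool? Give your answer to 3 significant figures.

1/t_eff = 1/t_phys + 1/t_biol = 1/2.7 + 1/14.2 = 0.44079 per day.
t_eff = 2.7 × 14.2 / (2.7 + 14.2) ≈ 2.2686 days.

2.27 days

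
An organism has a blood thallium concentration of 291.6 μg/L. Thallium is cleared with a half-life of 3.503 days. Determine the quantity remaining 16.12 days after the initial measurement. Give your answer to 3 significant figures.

Number of half-lives: n = 16.12/3.503 ≈ 4.6018.
Remaining = 291.6 × (1/2)^4.6018 = 291.6 × 0.041184 ≈ 12.009 μg/L.

12.0 μg/L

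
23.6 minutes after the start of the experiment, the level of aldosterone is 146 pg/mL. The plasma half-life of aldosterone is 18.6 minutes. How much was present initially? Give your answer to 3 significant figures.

Number of half-lives elapsed: n = 23.6/18.6 ≈ 1.2688.
A₀ = A × 2^n = 146 × 2^1.2688 = 146 × 2.4096 ≈ 351.81 pg/mL.

352 pg/mL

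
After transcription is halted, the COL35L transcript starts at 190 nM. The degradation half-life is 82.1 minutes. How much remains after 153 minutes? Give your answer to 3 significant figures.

Number of half-lives: n = 153/82.1 ≈ 1.8636.
Remaining = 190 × (1/2)^1.8636 = 190 × 0.27479 ≈ 52.211 nM.

52.2 nM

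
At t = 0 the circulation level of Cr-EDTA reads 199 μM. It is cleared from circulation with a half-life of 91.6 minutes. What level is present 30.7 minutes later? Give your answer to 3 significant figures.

Number of half-lives: n = 30.7/91.6 ≈ 0.33515.
Remaining = 199 × (1/2)^0.33515 = 199 × 0.7927 ≈ 157.75 μM.

158 μM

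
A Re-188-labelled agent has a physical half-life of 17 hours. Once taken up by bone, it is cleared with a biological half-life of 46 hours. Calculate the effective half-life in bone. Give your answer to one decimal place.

12.4 hours

1/t_eff = 1/t_phys + 1/t_biol = 1/17 + 1/46 = 0.080563 per hour.
t_eff = 17 × 46 / (17 + 46) ≈ 12.413 hours.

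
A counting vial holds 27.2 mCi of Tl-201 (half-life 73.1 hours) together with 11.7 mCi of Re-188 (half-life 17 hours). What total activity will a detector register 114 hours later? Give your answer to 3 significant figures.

Tl-201: 27.2 × (1/2)^(114/73.1) = 27.2 × (1/2)^1.5595 ≈ 9.2281 mCi.
Re-188: 11.7 × (1/2)^(114/17) = 11.7 × (1/2)^6.7059 ≈ 0.11208 mCi.
Total = 9.2281 + 0.11208 ≈ 9.3401 mCi.

9.34 mCi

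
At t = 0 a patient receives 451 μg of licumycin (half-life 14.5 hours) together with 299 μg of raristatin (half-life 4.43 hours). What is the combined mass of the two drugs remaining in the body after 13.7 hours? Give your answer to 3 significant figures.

licumycin: 451 × (1/2)^(13.7/14.5) = 451 × (1/2)^0.94483 ≈ 234.29 μg.
raristatin: 299 × (1/2)^(13.7/4.43) = 299 × (1/2)^3.0926 ≈ 35.053 μg.
Total = 234.29 + 35.053 ≈ 269.34 μg.

269 μg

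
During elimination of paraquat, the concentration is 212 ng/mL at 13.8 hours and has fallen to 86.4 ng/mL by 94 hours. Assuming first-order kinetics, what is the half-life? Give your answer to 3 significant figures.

Over Δt = 94 − 13.8 = 80.2 hours, the level fell by a factor of 212/86.4 ≈ 2.4537.
n = log₂(2.4537) ≈ 1.295 half-lives, so t½ = 80.2/1.295 ≈ 61.932 hours.

61.9 hours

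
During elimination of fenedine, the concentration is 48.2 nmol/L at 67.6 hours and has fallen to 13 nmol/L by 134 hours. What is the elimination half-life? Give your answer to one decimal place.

35.1 hours

Over Δt = 134 − 67.6 = 66.4 hours, the level fell by a factor of 48.2/13 ≈ 3.7077.
n = log₂(3.7077) ≈ 1.8905 half-lives, so t½ = 66.4/1.8905 ≈ 35.123 hours.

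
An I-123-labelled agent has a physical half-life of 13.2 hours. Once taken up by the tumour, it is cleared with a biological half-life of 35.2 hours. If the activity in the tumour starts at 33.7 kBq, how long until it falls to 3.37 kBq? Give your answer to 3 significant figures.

1/t_eff = 1/t_phys + 1/t_biol = 1/13.2 + 1/35.2 = 0.10417 per hour.
t_eff = 13.2 × 35.2 / (13.2 + 35.2) ≈ 9.6 hours.
n = log₂(33.7/3.37) ≈ 3.3219; t = 3.3219 × 9.6 ≈ 31.891 hours.

31.9 hours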